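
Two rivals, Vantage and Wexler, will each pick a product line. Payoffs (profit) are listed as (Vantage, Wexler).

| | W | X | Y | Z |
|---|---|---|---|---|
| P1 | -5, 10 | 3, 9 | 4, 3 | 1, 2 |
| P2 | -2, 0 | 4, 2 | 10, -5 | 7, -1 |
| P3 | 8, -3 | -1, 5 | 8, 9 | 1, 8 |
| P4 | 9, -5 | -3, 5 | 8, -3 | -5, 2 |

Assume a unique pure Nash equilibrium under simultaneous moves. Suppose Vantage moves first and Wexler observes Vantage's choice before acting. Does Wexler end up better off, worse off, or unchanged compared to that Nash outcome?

Solve by backward induction (Vantage leads).
- P1: BR = W, leader payoff -5.
- P2: BR = X, leader payoff 4.
- P3: BR = Y, leader payoff 8.
- P4: BR = X, leader payoff -3.
Among -5, 4, 8, -3, the best is 8 at P3. Subgame-perfect outcome: (P3, Y) with payoffs (8, 9).
Under simultaneous play:
Vantage's best replies: W→P4; X→P2; Y→P2; Z→P2.
Wexler's best replies: P1→W; P2→X; P3→Y; P4→X.
Only (P2, X) has each player best-responding; Nash payoffs (4, 2).
Wexler earns 9 sequentially versus 2 at the Nash outcome: better off.

better off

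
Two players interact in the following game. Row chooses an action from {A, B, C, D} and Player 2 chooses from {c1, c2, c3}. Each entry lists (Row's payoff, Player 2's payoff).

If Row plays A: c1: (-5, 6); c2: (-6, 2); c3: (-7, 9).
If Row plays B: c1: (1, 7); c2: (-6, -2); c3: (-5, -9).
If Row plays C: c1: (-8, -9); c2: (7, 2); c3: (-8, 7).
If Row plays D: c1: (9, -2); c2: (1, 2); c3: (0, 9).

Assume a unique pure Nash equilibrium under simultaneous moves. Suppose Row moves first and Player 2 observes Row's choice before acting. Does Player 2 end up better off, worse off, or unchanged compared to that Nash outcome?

worse off

Solve by backward induction (Row leads).
- A → Player 2 plays c3 (best of 6, 2, 9); Row gets -7.
- B → Player 2 plays c1 (best of 7, -2, -9); Row gets 1.
- C → Player 2 plays c3 (best of -9, 2, 7); Row gets -8.
- D → Player 2 plays c3 (best of -2, 2, 9); Row gets 0.
Row's induced payoffs are -7, 1, -8, 0, so Row commits to B. Subgame-perfect outcome: (B, c1) with payoffs (1, 7).
Under simultaneous play:
Row's best replies: c1→D; c2→C; c3→D.
Player 2's best replies: A→c3; B→c1; C→c3; D→c3.
Only (D, c3) has each player best-responding; Nash payoffs (0, 9).
Player 2 earns 7 sequentially versus 9 at the Nash outcome: worse off.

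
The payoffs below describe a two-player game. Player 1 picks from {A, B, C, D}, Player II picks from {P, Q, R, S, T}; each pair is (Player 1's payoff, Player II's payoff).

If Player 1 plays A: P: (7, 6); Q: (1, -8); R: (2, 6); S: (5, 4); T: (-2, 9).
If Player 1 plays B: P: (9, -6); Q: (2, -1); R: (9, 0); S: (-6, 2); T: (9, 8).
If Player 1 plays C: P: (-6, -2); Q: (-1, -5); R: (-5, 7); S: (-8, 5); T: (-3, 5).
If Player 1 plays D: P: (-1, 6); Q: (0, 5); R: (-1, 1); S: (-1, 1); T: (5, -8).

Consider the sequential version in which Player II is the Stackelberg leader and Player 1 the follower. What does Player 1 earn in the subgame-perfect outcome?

Work backward from Player 1's decision.
- P: BR = B, leader payoff -6.
- Q: BR = B, leader payoff -1.
- R: BR = B, leader payoff 0.
- S: BR = A, leader payoff 4.
- T: BR = B, leader payoff 8.
Maximizing over -6, -1, 0, 4, 8, Player II chooses T. Subgame-perfect outcome: (B, T) with payoffs (9, 8).

9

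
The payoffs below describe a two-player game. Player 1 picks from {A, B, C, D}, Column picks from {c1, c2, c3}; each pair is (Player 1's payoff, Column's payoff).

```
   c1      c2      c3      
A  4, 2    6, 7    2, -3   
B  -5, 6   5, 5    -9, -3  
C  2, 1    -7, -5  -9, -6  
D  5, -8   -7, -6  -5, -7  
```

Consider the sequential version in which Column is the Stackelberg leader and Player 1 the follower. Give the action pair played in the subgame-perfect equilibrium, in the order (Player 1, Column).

Backward induction with Column moving first.
- c1 → Player 1 plays D (best of 4, -5, 2, 5); Column gets -8.
- c2 → Player 1 plays A (best of 6, 5, -7, -7); Column gets 7.
- c3 → Player 1 plays A (best of 2, -9, -9, -5); Column gets -3.
Maximizing over -8, 7, -3, Column chooses c2. Subgame-perfect outcome: (A, c2) with payoffs (6, 7).

(A, c2)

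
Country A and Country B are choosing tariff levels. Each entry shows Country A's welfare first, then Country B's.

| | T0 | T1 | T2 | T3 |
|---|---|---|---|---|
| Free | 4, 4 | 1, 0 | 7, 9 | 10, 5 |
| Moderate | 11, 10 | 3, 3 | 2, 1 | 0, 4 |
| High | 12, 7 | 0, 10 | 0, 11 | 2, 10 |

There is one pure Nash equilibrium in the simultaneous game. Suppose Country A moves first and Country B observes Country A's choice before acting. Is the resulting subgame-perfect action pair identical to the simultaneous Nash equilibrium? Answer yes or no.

Backward induction with Country A moving first.
- Free → Country B plays T2 (best of 4, 0, 9, 5); Country A gets 7.
- Moderate → Country B plays T0 (best of 10, 3, 1, 4); Country A gets 11.
- High → Country B plays T2 (best of 7, 10, 11, 10); Country A gets 0.
Country A's induced payoffs are 7, 11, 0, so Country A commits to Moderate. Subgame-perfect outcome: (Moderate, T0) with payoffs (11, 10).
Now find the simultaneous Nash equilibrium.
Country A's best replies: T0→High; T1→Moderate; T2→Free; T3→Free.
Country B's best replies: Free→T2; Moderate→T0; High→T2.
The unique mutual best reply is (Free, T2), giving (7, 9).
Sequential outcome (Moderate, T0) differs from the Nash profile (Free, T2).

no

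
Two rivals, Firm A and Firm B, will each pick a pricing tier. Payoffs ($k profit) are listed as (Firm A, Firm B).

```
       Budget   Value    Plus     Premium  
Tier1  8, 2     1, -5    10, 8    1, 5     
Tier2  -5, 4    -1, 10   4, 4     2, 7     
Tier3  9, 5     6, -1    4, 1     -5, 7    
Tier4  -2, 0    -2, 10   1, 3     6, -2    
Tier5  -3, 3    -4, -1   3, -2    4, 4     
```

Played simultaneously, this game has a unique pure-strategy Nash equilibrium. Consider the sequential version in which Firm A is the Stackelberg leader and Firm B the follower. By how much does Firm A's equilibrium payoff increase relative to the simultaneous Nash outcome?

0

Work backward from Firm B's decision.
- Tier1: Firm B compares 2, -5, 8, 5 and picks Plus; Firm A would get 10.
- Tier2: Firm B compares 4, 10, 4, 7 and picks Value; Firm A would get -1.
- Tier3: Firm B compares 5, -1, 1, 7 and picks Premium; Firm A would get -5.
- Tier4: Firm B compares 0, 10, 3, -2 and picks Value; Firm A would get -2.
- Tier5: Firm B compares 3, -1, -2, 4 and picks Premium; Firm A would get 4.
Among 10, -1, -5, -2, 4, the best is 10 at Tier1. Subgame-perfect outcome: (Tier1, Plus) with payoffs (10, 8).
For the simultaneous game, intersect best replies.
Firm A's best replies: Budget→Tier3; Value→Tier3; Plus→Tier1; Premium→Tier4.
Firm B's best replies: Tier1→Plus; Tier2→Value; Tier3→Premium; Tier4→Value; Tier5→Premium.
The unique mutual best reply is (Tier1, Plus), giving (10, 8).
Firm A's commitment gain: 10 − 10 = 0.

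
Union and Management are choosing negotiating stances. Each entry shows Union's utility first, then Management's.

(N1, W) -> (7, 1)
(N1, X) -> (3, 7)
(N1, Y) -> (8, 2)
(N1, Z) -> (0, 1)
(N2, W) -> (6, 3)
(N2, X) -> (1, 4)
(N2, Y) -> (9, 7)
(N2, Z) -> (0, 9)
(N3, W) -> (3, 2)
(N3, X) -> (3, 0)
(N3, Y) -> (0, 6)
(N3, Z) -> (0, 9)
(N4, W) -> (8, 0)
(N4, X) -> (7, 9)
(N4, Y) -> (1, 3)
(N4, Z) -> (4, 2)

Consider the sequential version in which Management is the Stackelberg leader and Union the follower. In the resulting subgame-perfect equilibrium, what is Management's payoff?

Union best-responds to each possible Management move:
- W: Union compares 7, 6, 3, 8 and picks N4; Management would get 0.
- X: Union compares 3, 1, 3, 7 and picks N4; Management would get 9.
- Y: Union compares 8, 9, 0, 1 and picks N2; Management would get 7.
- Z: Union compares 0, 0, 0, 4 and picks N4; Management would get 2.
Management's induced payoffs are 0, 9, 7, 2, so Management commits to X. Subgame-perfect outcome: (N4, X) with payoffs (7, 9).

9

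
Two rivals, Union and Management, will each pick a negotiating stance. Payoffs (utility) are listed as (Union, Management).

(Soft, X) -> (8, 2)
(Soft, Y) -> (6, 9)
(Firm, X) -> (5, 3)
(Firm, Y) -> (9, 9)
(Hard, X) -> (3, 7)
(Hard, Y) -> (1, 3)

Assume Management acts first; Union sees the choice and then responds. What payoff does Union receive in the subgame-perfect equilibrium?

9

Work backward from Union's decision.
- X → Union plays Soft (best of 8, 5, 3); Management gets 2.
- Y → Union plays Firm (best of 6, 9, 1); Management gets 9.
Maximizing over 2, 9, Management chooses Y. Subgame-perfect outcome: (Firm, Y) with payoffs (9, 9).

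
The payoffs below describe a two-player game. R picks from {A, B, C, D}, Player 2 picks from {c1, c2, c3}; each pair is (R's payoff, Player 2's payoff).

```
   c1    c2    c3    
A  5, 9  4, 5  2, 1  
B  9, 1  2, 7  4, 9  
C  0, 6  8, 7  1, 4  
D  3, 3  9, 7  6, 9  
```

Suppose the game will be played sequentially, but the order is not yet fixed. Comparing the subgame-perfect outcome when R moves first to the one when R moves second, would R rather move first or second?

If R leads: Player 2's best replies are A→c1, B→c3, C→c2, D→c3; R's induced payoffs 5, 4, 8, 6; outcome (C, c2), payoffs (8, 7).
If Player 2 leads: R's best replies are c1→B, c2→D, c3→D; Player 2's induced payoffs 1, 7, 9; outcome (D, c3), payoffs (6, 9).
R gets 8 moving first and 6 moving second, so R prefers to move first.

first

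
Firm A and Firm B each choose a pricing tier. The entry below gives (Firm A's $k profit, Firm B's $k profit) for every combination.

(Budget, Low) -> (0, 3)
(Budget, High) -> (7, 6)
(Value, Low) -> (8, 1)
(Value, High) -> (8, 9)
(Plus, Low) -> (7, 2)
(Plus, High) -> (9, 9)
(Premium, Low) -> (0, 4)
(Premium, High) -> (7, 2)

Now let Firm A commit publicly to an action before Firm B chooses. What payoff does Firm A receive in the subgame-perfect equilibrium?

Work backward from Firm B's decision.
- Budget: BR = High, leader payoff 7.
- Value: BR = High, leader payoff 8.
- Plus: BR = High, leader payoff 9.
- Premium: BR = Low, leader payoff 0.
Firm A's induced payoffs are 7, 8, 9, 0, so Firm A commits to Plus. Subgame-perfect outcome: (Plus, High) with payoffs (9, 9).

9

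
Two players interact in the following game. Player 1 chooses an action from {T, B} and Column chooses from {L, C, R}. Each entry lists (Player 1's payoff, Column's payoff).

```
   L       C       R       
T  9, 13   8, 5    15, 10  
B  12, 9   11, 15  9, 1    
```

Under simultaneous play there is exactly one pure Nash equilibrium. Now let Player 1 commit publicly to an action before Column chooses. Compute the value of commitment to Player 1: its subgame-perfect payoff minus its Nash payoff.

Column best-responds to each possible Player 1 move:
- T → Column plays L (best of 13, 5, 10); Player 1 gets 9.
- B → Column plays C (best of 9, 15, 1); Player 1 gets 11.
Player 1's induced payoffs are 9, 11, so Player 1 commits to B. Subgame-perfect outcome: (B, C) with payoffs (11, 15).
Now find the simultaneous Nash equilibrium.
Player 1's best replies: L→B; C→B; R→T.
Column's best replies: T→L; B→C.
Only (B, C) has each player best-responding; Nash payoffs (11, 15).
Player 1's commitment gain: 11 − 11 = 0.

0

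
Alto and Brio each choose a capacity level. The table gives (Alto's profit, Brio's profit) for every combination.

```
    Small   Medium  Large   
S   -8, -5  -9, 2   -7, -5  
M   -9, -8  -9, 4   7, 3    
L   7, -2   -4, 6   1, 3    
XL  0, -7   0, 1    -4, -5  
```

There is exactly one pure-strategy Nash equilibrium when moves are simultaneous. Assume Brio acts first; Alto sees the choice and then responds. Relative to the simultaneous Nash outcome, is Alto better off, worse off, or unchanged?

better off

Solve by backward induction (Brio leads).
- Small: Alto compares -8, -9, 7, 0 and picks L; Brio would get -2.
- Medium: Alto compares -9, -9, -4, 0 and picks XL; Brio would get 1.
- Large: Alto compares -7, 7, 1, -4 and picks M; Brio would get 3.
Maximizing over -2, 1, 3, Brio chooses Large. Subgame-perfect outcome: (M, Large) with payoffs (7, 3).
Under simultaneous play:
Alto's best replies: Small→L; Medium→XL; Large→M.
Brio's best replies: S→Medium; M→Medium; L→Medium; XL→Medium.
Only (XL, Medium) has each player best-responding; Nash payoffs (0, 1).
Alto earns 7 sequentially versus 0 at the Nash outcome: better off.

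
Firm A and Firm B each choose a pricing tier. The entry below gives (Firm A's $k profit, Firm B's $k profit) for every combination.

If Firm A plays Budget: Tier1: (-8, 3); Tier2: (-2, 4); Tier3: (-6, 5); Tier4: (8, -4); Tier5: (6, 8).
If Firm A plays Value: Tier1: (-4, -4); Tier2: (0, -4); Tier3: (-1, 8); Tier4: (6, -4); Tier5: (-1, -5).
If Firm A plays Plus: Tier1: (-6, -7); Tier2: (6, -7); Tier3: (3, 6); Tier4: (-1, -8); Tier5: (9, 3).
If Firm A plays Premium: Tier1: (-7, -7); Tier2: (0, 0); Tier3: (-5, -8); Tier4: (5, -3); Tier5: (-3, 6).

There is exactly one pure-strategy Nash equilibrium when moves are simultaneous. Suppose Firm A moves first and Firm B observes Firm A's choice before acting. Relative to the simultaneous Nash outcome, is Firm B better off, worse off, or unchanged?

better off

Firm B best-responds to each possible Firm A move:
- Budget: Firm B compares 3, 4, 5, -4, 8 and picks Tier5; Firm A would get 6.
- Value: Firm B compares -4, -4, 8, -4, -5 and picks Tier3; Firm A would get -1.
- Plus: Firm B compares -7, -7, 6, -8, 3 and picks Tier3; Firm A would get 3.
- Premium: Firm B compares -7, 0, -8, -3, 6 and picks Tier5; Firm A would get -3.
Among 6, -1, 3, -3, the best is 6 at Budget. Subgame-perfect outcome: (Budget, Tier5) with payoffs (6, 8).
For the simultaneous game, intersect best replies.
Firm A's best replies: Tier1→Value; Tier2→Plus; Tier3→Plus; Tier4→Budget; Tier5→Plus.
Firm B's best replies: Budget→Tier5; Value→Tier3; Plus→Tier3; Premium→Tier5.
Only (Plus, Tier3) has each player best-responding; Nash payoffs (3, 6).
Firm B earns 8 sequentially versus 6 at the Nash outcome: better off.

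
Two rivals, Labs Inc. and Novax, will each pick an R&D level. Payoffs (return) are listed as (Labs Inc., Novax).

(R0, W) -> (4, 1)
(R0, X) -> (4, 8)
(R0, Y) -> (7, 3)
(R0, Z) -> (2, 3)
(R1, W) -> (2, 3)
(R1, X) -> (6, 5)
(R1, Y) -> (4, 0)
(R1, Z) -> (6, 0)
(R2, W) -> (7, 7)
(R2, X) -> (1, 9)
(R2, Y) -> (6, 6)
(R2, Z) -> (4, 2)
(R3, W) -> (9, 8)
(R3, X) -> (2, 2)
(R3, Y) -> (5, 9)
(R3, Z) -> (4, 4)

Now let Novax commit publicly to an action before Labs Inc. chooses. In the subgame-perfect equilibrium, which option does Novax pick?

W

Backward induction with Novax moving first.
- W: BR = R3, leader payoff 8.
- X: BR = R1, leader payoff 5.
- Y: BR = R0, leader payoff 3.
- Z: BR = R1, leader payoff 0.
Among 8, 5, 3, 0, the best is 8 at W. Subgame-perfect outcome: (R3, W) with payoffs (9, 8).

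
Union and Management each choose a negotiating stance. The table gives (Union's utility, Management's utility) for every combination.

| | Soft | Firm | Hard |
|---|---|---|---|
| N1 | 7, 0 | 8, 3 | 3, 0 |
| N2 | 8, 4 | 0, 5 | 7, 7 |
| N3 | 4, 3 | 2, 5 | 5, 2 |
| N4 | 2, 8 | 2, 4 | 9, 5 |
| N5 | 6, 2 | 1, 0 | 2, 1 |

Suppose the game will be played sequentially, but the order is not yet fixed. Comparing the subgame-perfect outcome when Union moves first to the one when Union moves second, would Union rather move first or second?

If Union leads: Management's best replies are N1→Firm, N2→Hard, N3→Firm, N4→Soft, N5→Soft; Union's induced payoffs 8, 7, 2, 2, 6; outcome (N1, Firm), payoffs (8, 3).
If Management leads: Union's best replies are Soft→N2, Firm→N1, Hard→N4; Management's induced payoffs 4, 3, 5; outcome (N4, Hard), payoffs (9, 5).
Union gets 8 moving first and 9 moving second, so Union prefers to move second.

second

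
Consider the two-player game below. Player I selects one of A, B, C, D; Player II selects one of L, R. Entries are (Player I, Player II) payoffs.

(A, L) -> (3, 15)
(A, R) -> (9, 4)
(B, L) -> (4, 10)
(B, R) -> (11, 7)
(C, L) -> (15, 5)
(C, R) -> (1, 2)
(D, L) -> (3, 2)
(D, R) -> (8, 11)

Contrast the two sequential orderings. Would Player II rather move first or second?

first

If Player I leads: Player II's best replies are A→L, B→L, C→L, D→R; Player I's induced payoffs 3, 4, 15, 8; outcome (C, L), payoffs (15, 5).
If Player II leads: Player I's best replies are L→C, R→B; Player II's induced payoffs 5, 7; outcome (B, R), payoffs (11, 7).
Player II gets 7 moving first and 5 moving second, so Player II prefers to move first.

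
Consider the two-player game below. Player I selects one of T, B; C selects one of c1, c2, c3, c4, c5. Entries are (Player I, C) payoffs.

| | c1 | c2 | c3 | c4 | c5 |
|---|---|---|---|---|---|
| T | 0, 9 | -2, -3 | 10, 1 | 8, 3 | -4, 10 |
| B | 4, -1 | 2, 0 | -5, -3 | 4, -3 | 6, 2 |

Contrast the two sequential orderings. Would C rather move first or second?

first

If Player I leads: C's best replies are T→c5, B→c5; Player I's induced payoffs -4, 6; outcome (B, c5), payoffs (6, 2).
If C leads: Player I's best replies are c1→B, c2→B, c3→T, c4→T, c5→B; C's induced payoffs -1, 0, 1, 3, 2; outcome (T, c4), payoffs (8, 3).
C gets 3 moving first and 2 moving second, so C prefers to move first.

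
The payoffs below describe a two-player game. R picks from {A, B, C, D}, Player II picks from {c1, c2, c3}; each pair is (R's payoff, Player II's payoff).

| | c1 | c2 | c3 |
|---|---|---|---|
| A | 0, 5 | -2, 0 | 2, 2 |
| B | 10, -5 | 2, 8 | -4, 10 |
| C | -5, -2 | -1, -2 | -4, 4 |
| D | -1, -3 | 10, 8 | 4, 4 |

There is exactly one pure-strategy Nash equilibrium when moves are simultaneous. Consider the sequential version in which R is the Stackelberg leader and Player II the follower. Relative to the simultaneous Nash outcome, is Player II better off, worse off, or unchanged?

unchanged

Solve by backward induction (R leads).
- A → Player II plays c1 (best of 5, 0, 2); R gets 0.
- B → Player II plays c3 (best of -5, 8, 10); R gets -4.
- C → Player II plays c3 (best of -2, -2, 4); R gets -4.
- D → Player II plays c2 (best of -3, 8, 4); R gets 10.
Among 0, -4, -4, 10, the best is 10 at D. Subgame-perfect outcome: (D, c2) with payoffs (10, 8).
Now find the simultaneous Nash equilibrium.
R's best replies: c1→B; c2→D; c3→D.
Player II's best replies: A→c1; B→c3; C→c3; D→c2.
The unique mutual best reply is (D, c2), giving (10, 8).
Player II earns 8 sequentially versus 8 at the Nash outcome: unchanged.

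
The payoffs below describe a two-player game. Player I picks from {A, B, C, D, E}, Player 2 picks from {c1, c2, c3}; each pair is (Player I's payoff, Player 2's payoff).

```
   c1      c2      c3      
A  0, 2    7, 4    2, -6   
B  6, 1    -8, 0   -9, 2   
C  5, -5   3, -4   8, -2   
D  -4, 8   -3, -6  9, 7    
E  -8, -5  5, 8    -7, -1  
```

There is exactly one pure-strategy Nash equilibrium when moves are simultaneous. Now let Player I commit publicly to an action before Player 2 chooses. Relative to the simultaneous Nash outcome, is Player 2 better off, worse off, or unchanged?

Solve by backward induction (Player I leads).
- A → Player 2 plays c2 (best of 2, 4, -6); Player I gets 7.
- B → Player 2 plays c3 (best of 1, 0, 2); Player I gets -9.
- C → Player 2 plays c3 (best of -5, -4, -2); Player I gets 8.
- D → Player 2 plays c1 (best of 8, -6, 7); Player I gets -4.
- E → Player 2 plays c2 (best of -5, 8, -1); Player I gets 5.
Player I's induced payoffs are 7, -9, 8, -4, 5, so Player I commits to C. Subgame-perfect outcome: (C, c3) with payoffs (8, -2).
Under simultaneous play:
Player I's best replies: c1→B; c2→A; c3→D.
Player 2's best replies: A→c2; B→c3; C→c3; D→c1; E→c2.
The unique mutual best reply is (A, c2), giving (7, 4).
Player 2 earns -2 sequentially versus 4 at the Nash outcome: worse off.

worse off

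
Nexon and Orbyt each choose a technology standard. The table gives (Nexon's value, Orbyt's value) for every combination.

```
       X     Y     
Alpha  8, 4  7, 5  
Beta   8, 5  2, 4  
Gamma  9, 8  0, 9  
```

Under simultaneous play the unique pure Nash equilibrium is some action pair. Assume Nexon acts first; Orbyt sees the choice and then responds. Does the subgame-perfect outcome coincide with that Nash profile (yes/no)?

Orbyt best-responds to each possible Nexon move:
- Alpha: BR = Y, leader payoff 7.
- Beta: BR = X, leader payoff 8.
- Gamma: BR = Y, leader payoff 0.
Maximizing over 7, 8, 0, Nexon chooses Beta. Subgame-perfect outcome: (Beta, X) with payoffs (8, 5).
Under simultaneous play:
Nexon's best replies: X→Gamma; Y→Alpha.
Orbyt's best replies: Alpha→Y; Beta→X; Gamma→Y.
The unique mutual best reply is (Alpha, Y), giving (7, 5).
Sequential outcome (Beta, X) differs from the Nash profile (Alpha, Y).

no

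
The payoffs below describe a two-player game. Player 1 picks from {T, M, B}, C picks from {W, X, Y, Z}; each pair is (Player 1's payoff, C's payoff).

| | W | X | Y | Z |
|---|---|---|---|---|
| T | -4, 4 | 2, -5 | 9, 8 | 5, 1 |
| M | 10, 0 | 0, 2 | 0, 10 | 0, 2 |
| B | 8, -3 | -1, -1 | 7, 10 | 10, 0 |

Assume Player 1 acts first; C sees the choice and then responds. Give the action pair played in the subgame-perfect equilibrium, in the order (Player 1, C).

(T, Y)

Solve by backward induction (Player 1 leads).
- T: C compares 4, -5, 8, 1 and picks Y; Player 1 would get 9.
- M: C compares 0, 2, 10, 2 and picks Y; Player 1 would get 0.
- B: C compares -3, -1, 10, 0 and picks Y; Player 1 would get 7.
Player 1's induced payoffs are 9, 0, 7, so Player 1 commits to T. Subgame-perfect outcome: (T, Y) with payoffs (9, 8).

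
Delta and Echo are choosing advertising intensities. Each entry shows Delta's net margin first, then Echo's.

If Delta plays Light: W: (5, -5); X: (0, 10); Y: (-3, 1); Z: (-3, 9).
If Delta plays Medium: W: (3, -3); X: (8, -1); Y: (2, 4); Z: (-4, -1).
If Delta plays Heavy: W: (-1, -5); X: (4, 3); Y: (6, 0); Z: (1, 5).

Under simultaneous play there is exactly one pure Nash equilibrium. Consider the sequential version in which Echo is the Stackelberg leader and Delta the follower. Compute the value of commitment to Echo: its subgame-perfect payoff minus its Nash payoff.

0

Work backward from Delta's decision.
- W → Delta plays Light (best of 5, 3, -1); Echo gets -5.
- X → Delta plays Medium (best of 0, 8, 4); Echo gets -1.
- Y → Delta plays Heavy (best of -3, 2, 6); Echo gets 0.
- Z → Delta plays Heavy (best of -3, -4, 1); Echo gets 5.
Maximizing over -5, -1, 0, 5, Echo chooses Z. Subgame-perfect outcome: (Heavy, Z) with payoffs (1, 5).
Now find the simultaneous Nash equilibrium.
Delta's best replies: W→Light; X→Medium; Y→Heavy; Z→Heavy.
Echo's best replies: Light→X; Medium→Y; Heavy→Z.
Only (Heavy, Z) has each player best-responding; Nash payoffs (1, 5).
Echo's commitment gain: 5 − 5 = 0.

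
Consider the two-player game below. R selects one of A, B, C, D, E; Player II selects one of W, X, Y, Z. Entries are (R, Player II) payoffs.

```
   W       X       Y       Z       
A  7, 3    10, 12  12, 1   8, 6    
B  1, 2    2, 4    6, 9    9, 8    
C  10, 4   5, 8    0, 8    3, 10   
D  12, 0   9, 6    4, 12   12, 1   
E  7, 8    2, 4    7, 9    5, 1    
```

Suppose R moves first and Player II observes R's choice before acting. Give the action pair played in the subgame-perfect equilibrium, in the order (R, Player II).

(A, X)

Work backward from Player II's decision.
- A → Player II plays X (best of 3, 12, 1, 6); R gets 10.
- B → Player II plays Y (best of 2, 4, 9, 8); R gets 6.
- C → Player II plays Z (best of 4, 8, 8, 10); R gets 3.
- D → Player II plays Y (best of 0, 6, 12, 1); R gets 4.
- E → Player II plays Y (best of 8, 4, 9, 1); R gets 7.
Among 10, 6, 3, 4, 7, the best is 10 at A. Subgame-perfect outcome: (A, X) with payoffs (10, 12).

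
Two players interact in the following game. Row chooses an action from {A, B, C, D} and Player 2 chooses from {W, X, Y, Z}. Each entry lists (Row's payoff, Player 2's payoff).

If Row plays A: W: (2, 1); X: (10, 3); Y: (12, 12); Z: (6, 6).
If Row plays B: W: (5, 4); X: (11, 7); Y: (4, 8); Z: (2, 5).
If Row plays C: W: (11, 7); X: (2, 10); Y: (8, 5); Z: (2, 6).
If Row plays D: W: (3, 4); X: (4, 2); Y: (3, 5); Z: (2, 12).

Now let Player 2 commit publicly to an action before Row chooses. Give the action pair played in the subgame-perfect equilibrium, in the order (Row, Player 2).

Solve by backward induction (Player 2 leads).
- W → Row plays C (best of 2, 5, 11, 3); Player 2 gets 7.
- X → Row plays B (best of 10, 11, 2, 4); Player 2 gets 7.
- Y → Row plays A (best of 12, 4, 8, 3); Player 2 gets 12.
- Z → Row plays A (best of 6, 2, 2, 2); Player 2 gets 6.
Player 2's induced payoffs are 7, 7, 12, 6, so Player 2 commits to Y. Subgame-perfect outcome: (A, Y) with payoffs (12, 12).

(A, Y)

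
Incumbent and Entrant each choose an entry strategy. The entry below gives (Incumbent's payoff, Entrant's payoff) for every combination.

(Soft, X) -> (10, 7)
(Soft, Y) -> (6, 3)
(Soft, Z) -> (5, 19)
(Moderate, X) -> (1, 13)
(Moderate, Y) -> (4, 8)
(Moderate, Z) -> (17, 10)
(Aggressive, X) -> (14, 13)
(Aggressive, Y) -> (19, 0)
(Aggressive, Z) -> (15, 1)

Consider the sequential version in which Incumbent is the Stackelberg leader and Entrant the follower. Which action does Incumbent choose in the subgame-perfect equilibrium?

Aggressive

Entrant best-responds to each possible Incumbent move:
- Soft: BR = Z, leader payoff 5.
- Moderate: BR = X, leader payoff 1.
- Aggressive: BR = X, leader payoff 14.
Maximizing over 5, 1, 14, Incumbent chooses Aggressive. Subgame-perfect outcome: (Aggressive, X) with payoffs (14, 13).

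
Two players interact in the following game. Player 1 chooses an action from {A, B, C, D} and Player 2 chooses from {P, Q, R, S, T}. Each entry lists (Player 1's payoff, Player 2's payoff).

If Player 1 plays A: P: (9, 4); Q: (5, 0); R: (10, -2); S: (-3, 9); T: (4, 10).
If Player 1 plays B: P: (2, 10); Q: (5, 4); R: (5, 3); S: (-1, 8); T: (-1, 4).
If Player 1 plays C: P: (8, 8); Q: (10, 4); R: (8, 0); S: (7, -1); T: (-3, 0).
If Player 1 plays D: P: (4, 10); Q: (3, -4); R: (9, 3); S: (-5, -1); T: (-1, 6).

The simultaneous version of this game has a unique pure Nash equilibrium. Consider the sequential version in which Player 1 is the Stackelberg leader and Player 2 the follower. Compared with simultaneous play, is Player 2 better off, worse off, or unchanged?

worse off

Player 2 best-responds to each possible Player 1 move:
- A: Player 2 compares 4, 0, -2, 9, 10 and picks T; Player 1 would get 4.
- B: Player 2 compares 10, 4, 3, 8, 4 and picks P; Player 1 would get 2.
- C: Player 2 compares 8, 4, 0, -1, 0 and picks P; Player 1 would get 8.
- D: Player 2 compares 10, -4, 3, -1, 6 and picks P; Player 1 would get 4.
Among 4, 2, 8, 4, the best is 8 at C. Subgame-perfect outcome: (C, P) with payoffs (8, 8).
For the simultaneous game, intersect best replies.
Player 1's best replies: P→A; Q→C; R→A; S→C; T→A.
Player 2's best replies: A→T; B→P; C→P; D→P.
Only (A, T) has each player best-responding; Nash payoffs (4, 10).
Player 2 earns 8 sequentially versus 10 at the Nash outcome: worse off.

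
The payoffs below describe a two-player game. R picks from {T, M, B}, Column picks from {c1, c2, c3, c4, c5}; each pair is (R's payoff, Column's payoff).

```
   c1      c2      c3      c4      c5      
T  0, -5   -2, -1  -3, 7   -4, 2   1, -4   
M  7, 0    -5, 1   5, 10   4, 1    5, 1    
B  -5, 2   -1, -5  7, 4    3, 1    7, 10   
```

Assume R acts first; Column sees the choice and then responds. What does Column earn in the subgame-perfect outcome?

Work backward from Column's decision.
- T: BR = c3, leader payoff -3.
- M: BR = c3, leader payoff 5.
- B: BR = c5, leader payoff 7.
R's induced payoffs are -3, 5, 7, so R commits to B. Subgame-perfect outcome: (B, c5) with payoffs (7, 10).

10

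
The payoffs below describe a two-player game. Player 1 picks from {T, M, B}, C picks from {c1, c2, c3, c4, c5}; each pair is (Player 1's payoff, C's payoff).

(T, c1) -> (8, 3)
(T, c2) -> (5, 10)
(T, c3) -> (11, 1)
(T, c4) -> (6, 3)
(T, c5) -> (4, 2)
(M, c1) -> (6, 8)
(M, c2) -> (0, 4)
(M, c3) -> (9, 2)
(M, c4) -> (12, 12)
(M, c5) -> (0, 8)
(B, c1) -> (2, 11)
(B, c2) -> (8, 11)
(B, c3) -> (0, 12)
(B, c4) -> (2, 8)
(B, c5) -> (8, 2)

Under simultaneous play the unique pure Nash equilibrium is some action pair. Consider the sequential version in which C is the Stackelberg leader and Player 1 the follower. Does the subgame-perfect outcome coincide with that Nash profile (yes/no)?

yes

Solve by backward induction (C leads).
- c1: BR = T, leader payoff 3.
- c2: BR = B, leader payoff 11.
- c3: BR = T, leader payoff 1.
- c4: BR = M, leader payoff 12.
- c5: BR = B, leader payoff 2.
C's induced payoffs are 3, 11, 1, 12, 2, so C commits to c4. Subgame-perfect outcome: (M, c4) with payoffs (12, 12).
Under simultaneous play:
Player 1's best replies: c1→T; c2→B; c3→T; c4→M; c5→B.
C's best replies: T→c2; M→c4; B→c3.
Only (M, c4) has each player best-responding; Nash payoffs (12, 12).
Sequential outcome (M, c4) coincides with the Nash profile (M, c4).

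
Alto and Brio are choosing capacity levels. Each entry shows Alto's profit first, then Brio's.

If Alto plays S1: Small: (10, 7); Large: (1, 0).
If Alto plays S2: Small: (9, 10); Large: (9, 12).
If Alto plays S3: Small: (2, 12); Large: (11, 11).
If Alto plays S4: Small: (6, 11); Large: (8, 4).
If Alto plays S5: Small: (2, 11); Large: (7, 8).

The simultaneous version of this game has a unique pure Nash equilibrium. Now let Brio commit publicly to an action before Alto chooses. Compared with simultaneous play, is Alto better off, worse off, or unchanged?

better off

Solve by backward induction (Brio leads).
- Small → Alto plays S1 (best of 10, 9, 2, 6, 2); Brio gets 7.
- Large → Alto plays S3 (best of 1, 9, 11, 8, 7); Brio gets 11.
Brio's induced payoffs are 7, 11, so Brio commits to Large. Subgame-perfect outcome: (S3, Large) with payoffs (11, 11).
Now find the simultaneous Nash equilibrium.
Alto's best replies: Small→S1; Large→S3.
Brio's best replies: S1→Small; S2→Large; S3→Small; S4→Small; S5→Small.
The unique mutual best reply is (S1, Small), giving (10, 7).
Alto earns 11 sequentially versus 10 at the Nash outcome: better off.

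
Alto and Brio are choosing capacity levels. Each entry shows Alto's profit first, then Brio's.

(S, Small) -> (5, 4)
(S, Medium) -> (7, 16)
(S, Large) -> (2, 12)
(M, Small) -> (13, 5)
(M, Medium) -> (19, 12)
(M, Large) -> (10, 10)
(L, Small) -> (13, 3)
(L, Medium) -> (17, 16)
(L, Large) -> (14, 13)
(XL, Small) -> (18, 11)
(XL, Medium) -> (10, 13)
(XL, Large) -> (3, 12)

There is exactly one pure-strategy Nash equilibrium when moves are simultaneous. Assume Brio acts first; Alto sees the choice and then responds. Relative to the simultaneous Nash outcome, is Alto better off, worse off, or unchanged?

Backward induction with Brio moving first.
- Small: BR = XL, leader payoff 11.
- Medium: BR = M, leader payoff 12.
- Large: BR = L, leader payoff 13.
Brio's induced payoffs are 11, 12, 13, so Brio commits to Large. Subgame-perfect outcome: (L, Large) with payoffs (14, 13).
Now find the simultaneous Nash equilibrium.
Alto's best replies: Small→XL; Medium→M; Large→L.
Brio's best replies: S→Medium; M→Medium; L→Medium; XL→Medium.
The unique mutual best reply is (M, Medium), giving (19, 12).
Alto earns 14 sequentially versus 19 at the Nash outcome: worse off.

worse off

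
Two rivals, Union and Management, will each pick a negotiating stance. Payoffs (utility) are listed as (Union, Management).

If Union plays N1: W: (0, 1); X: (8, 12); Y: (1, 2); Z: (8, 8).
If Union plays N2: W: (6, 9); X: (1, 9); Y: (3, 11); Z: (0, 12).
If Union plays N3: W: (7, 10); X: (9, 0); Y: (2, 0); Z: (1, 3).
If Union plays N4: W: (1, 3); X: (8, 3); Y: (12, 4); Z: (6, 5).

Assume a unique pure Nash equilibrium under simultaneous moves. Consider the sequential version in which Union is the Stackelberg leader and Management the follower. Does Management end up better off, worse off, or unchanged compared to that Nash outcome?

Solve by backward induction (Union leads).
- N1: Management compares 1, 12, 2, 8 and picks X; Union would get 8.
- N2: Management compares 9, 9, 11, 12 and picks Z; Union would get 0.
- N3: Management compares 10, 0, 0, 3 and picks W; Union would get 7.
- N4: Management compares 3, 3, 4, 5 and picks Z; Union would get 6.
Maximizing over 8, 0, 7, 6, Union chooses N1. Subgame-perfect outcome: (N1, X) with payoffs (8, 12).
Under simultaneous play:
Union's best replies: W→N3; X→N3; Y→N4; Z→N1.
Management's best replies: N1→X; N2→Z; N3→W; N4→Z.
The unique mutual best reply is (N3, W), giving (7, 10).
Management earns 12 sequentially versus 10 at the Nash outcome: better off.

better off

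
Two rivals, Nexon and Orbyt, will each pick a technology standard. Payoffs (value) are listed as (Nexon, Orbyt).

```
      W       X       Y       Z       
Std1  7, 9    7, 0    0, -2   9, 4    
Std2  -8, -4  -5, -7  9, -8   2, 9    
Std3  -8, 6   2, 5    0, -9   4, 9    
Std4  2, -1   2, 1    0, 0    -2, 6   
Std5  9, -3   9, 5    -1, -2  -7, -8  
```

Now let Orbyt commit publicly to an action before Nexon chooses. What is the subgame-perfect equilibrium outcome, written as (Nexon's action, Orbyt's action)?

(Std5, X)

Work backward from Nexon's decision.
- W: Nexon compares 7, -8, -8, 2, 9 and picks Std5; Orbyt would get -3.
- X: Nexon compares 7, -5, 2, 2, 9 and picks Std5; Orbyt would get 5.
- Y: Nexon compares 0, 9, 0, 0, -1 and picks Std2; Orbyt would get -8.
- Z: Nexon compares 9, 2, 4, -2, -7 and picks Std1; Orbyt would get 4.
Among -3, 5, -8, 4, the best is 5 at X. Subgame-perfect outcome: (Std5, X) with payoffs (9, 5).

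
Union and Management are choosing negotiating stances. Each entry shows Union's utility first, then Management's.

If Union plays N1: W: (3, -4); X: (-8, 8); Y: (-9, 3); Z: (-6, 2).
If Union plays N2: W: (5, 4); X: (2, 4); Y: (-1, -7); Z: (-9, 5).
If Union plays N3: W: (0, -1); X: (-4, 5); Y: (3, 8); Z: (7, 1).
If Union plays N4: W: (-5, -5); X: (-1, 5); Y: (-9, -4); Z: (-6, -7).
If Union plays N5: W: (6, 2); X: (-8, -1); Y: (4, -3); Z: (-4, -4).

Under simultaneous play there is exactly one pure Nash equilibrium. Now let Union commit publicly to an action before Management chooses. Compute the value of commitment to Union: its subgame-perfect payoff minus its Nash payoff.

0

Backward induction with Union moving first.
- N1: Management compares -4, 8, 3, 2 and picks X; Union would get -8.
- N2: Management compares 4, 4, -7, 5 and picks Z; Union would get -9.
- N3: Management compares -1, 5, 8, 1 and picks Y; Union would get 3.
- N4: Management compares -5, 5, -4, -7 and picks X; Union would get -1.
- N5: Management compares 2, -1, -3, -4 and picks W; Union would get 6.
Union's induced payoffs are -8, -9, 3, -1, 6, so Union commits to N5. Subgame-perfect outcome: (N5, W) with payoffs (6, 2).
Under simultaneous play:
Union's best replies: W→N5; X→N2; Y→N5; Z→N3.
Management's best replies: N1→X; N2→Z; N3→Y; N4→X; N5→W.
Only (N5, W) has each player best-responding; Nash payoffs (6, 2).
Union's commitment gain: 6 − 6 = 0.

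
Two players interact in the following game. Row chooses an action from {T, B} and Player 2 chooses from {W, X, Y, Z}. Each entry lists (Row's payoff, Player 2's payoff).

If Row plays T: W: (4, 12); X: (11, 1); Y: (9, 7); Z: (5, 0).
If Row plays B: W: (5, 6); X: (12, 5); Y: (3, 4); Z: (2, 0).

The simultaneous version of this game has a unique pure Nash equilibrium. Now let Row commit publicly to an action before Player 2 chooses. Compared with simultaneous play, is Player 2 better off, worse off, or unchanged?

unchanged

Work backward from Player 2's decision.
- T → Player 2 plays W (best of 12, 1, 7, 0); Row gets 4.
- B → Player 2 plays W (best of 6, 5, 4, 0); Row gets 5.
Maximizing over 4, 5, Row chooses B. Subgame-perfect outcome: (B, W) with payoffs (5, 6).
For the simultaneous game, intersect best replies.
Row's best replies: W→B; X→B; Y→T; Z→T.
Player 2's best replies: T→W; B→W.
The unique mutual best reply is (B, W), giving (5, 6).
Player 2 earns 6 sequentially versus 6 at the Nash outcome: unchanged.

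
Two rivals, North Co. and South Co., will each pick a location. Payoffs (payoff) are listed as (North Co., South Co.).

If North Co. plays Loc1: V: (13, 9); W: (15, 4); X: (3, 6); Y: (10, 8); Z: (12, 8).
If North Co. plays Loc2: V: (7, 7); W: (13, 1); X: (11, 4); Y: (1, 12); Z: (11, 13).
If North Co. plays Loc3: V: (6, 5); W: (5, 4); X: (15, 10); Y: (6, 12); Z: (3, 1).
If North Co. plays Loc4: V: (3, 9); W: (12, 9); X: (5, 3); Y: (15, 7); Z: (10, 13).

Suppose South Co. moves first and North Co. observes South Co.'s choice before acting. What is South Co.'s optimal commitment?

X

Backward induction with South Co. moving first.
- V → North Co. plays Loc1 (best of 13, 7, 6, 3); South Co. gets 9.
- W → North Co. plays Loc1 (best of 15, 13, 5, 12); South Co. gets 4.
- X → North Co. plays Loc3 (best of 3, 11, 15, 5); South Co. gets 10.
- Y → North Co. plays Loc4 (best of 10, 1, 6, 15); South Co. gets 7.
- Z → North Co. plays Loc1 (best of 12, 11, 3, 10); South Co. gets 8.
Among 9, 4, 10, 7, 8, the best is 10 at X. Subgame-perfect outcome: (Loc3, X) with payoffs (15, 10).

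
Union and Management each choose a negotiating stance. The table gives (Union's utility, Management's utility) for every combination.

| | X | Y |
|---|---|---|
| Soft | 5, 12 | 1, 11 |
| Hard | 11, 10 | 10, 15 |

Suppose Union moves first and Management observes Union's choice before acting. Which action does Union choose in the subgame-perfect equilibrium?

Management best-responds to each possible Union move:
- Soft: BR = X, leader payoff 5.
- Hard: BR = Y, leader payoff 10.
Among 5, 10, the best is 10 at Hard. Subgame-perfect outcome: (Hard, Y) with payoffs (10, 15).

Hard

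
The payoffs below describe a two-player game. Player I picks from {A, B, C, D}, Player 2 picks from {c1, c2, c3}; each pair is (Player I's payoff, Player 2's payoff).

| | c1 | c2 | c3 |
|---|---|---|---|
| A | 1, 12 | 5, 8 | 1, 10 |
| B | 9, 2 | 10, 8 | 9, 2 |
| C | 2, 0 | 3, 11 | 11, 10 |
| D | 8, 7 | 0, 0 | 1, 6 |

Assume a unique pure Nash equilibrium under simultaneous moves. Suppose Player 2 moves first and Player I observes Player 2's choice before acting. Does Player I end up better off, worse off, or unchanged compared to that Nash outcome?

Work backward from Player I's decision.
- c1: BR = B, leader payoff 2.
- c2: BR = B, leader payoff 8.
- c3: BR = C, leader payoff 10.
Among 2, 8, 10, the best is 10 at c3. Subgame-perfect outcome: (C, c3) with payoffs (11, 10).
Under simultaneous play:
Player I's best replies: c1→B; c2→B; c3→C.
Player 2's best replies: A→c1; B→c2; C→c2; D→c1.
The unique mutual best reply is (B, c2), giving (10, 8).
Player I earns 11 sequentially versus 10 at the Nash outcome: better off.

better off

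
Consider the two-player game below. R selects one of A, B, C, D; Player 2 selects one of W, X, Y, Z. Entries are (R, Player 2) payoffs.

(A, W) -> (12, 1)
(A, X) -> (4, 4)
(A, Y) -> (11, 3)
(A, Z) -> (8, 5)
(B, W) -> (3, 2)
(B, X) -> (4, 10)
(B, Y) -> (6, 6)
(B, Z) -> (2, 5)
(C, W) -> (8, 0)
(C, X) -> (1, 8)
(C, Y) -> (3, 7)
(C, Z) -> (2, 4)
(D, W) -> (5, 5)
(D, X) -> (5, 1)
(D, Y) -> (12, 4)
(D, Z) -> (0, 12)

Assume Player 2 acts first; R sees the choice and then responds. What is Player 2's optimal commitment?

Z

Backward induction with Player 2 moving first.
- W: R compares 12, 3, 8, 5 and picks A; Player 2 would get 1.
- X: R compares 4, 4, 1, 5 and picks D; Player 2 would get 1.
- Y: R compares 11, 6, 3, 12 and picks D; Player 2 would get 4.
- Z: R compares 8, 2, 2, 0 and picks A; Player 2 would get 5.
Maximizing over 1, 1, 4, 5, Player 2 chooses Z. Subgame-perfect outcome: (A, Z) with payoffs (8, 5).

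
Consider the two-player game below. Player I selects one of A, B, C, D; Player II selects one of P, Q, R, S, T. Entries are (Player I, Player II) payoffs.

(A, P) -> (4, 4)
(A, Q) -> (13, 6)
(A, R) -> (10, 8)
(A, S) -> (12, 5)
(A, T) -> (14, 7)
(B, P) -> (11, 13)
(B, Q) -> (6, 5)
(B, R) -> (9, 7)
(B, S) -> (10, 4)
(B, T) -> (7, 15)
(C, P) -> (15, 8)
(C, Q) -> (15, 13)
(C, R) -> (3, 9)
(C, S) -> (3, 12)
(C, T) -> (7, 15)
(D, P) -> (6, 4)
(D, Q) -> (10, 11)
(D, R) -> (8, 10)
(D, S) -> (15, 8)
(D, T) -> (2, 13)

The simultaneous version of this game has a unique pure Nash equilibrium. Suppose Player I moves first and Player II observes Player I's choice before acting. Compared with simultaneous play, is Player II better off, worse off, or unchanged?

Work backward from Player II's decision.
- A: BR = R, leader payoff 10.
- B: BR = T, leader payoff 7.
- C: BR = T, leader payoff 7.
- D: BR = T, leader payoff 2.
Player I's induced payoffs are 10, 7, 7, 2, so Player I commits to A. Subgame-perfect outcome: (A, R) with payoffs (10, 8).
Under simultaneous play:
Player I's best replies: P→C; Q→C; R→A; S→D; T→A.
Player II's best replies: A→R; B→T; C→T; D→T.
The unique mutual best reply is (A, R), giving (10, 8).
Player II earns 8 sequentially versus 8 at the Nash outcome: unchanged.

unchanged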